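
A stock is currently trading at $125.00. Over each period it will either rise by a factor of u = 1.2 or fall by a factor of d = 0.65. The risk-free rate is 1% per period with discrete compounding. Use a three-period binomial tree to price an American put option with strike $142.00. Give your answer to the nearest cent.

Risk-neutral probability p = (1 + 0.01 − 0.65)/(1.2 − 0.65) = 0.3600/0.5500 = 0.6545
Terminal stock prices: S_uuu = 216, S_uud = 117, S_udd = 63.38, S_ddd = 34.33
Terminal payoffs (K − S): max(-74, 0) = 0, max(25, 0) = 25, max(78.62, 0) = 78.62, max(107.7, 0) = 107.7
Node uu (S = 180): continuation = 1/1.01·[0.6545·0.0000 + 0.3455·25.0000] = 8.5509; exercise value = 0.0000 ≤ continuation, so V_uu = 8.5509
Node ud (S = 97.5): continuation = 1/1.01·[0.6545·25.0000 + 0.3455·78.6250] = 43.0941; exercise value = 44.5000 > continuation, so V_ud = 44.5000 (exercise)
Node dd (S = 52.81): continuation = 1/1.01·[0.6545·78.6250 + 0.3455·107.6719] = 87.7816; exercise value = 89.1875 > continuation, so V_dd = 89.1875 (exercise)
Node u (S = 150): continuation = 1/1.01·[0.6545·8.5509 + 0.3455·44.5000] = 20.7620; exercise value = 0.0000 ≤ continuation, so V_u = 20.7620
Node d (S = 81.25): continuation = 1/1.01·[0.6545·44.5000 + 0.3455·89.1875] = 59.3441; exercise value = 60.7500 > continuation, so V_d = 60.7500 (exercise)
Node 0 (S = 125): continuation = 1/1.01·[0.6545·20.7620 + 0.3455·60.7500] = 34.2337; exercise value = 17.0000 ≤ continuation, so V_0 = 34.2337

$34.23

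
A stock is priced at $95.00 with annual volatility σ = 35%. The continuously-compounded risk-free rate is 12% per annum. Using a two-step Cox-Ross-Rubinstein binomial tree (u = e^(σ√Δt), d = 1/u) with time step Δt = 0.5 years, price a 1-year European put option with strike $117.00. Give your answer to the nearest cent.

$19.65

CRR parameters: u = e^(σ√Δt) = e^(0.35·√0.5) = 1.2808, d = 1/u = 0.7808
Per-period rate: rΔt = 0.12·0.5 = 0.06, so R = e^0.06 = 1.0618
Risk-neutral probability p = (e^0.06 − 0.7808)/(1.2808 − 0.7808) = 0.2811/0.5000 = 0.5621
Terminal stock prices: S_uu = 155.8, S_ud = 95, S_dd = 57.91
Terminal payoffs (K − S): max(-38.84, 0) = 0, max(22, 0) = 22, max(59.09, 0) = 59.09
Node u (S = 121.7): V_u = e^(−0.06)·[0.5621·0.0000 + 0.4379·22.0000] = 9.0727
Node d (S = 74.17): V_d = e^(−0.06)·[0.5621·22.0000 + 0.4379·59.0893] = 36.0142
Node 0 (S = 95): V_0 = e^(−0.06)·[0.5621·9.0727 + 0.4379·36.0142] = 19.6549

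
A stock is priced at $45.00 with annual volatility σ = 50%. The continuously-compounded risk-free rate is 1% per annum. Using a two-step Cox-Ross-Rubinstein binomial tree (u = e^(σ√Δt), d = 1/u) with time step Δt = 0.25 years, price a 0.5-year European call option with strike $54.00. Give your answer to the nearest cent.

CRR parameters: u = e^(σ√Δt) = e^(0.5·√0.25) = 1.2840, d = 1/u = 0.7788
Per-period rate: rΔt = 0.01·0.25 = 0.0025, so R = e^0.0025 = 1.0025
Risk-neutral probability p = (e^0.0025 − 0.7788)/(1.2840 − 0.7788) = 0.2237/0.5052 = 0.4428
Terminal stock prices: S_uu = 74.19, S_ud = 45, S_dd = 27.29
Terminal payoffs (S − K): max(20.19, 0) = 20.19, max(-9, 0) = 0, max(-26.71, 0) = 0
Node u (S = 57.78): V_u = e^(−0.0025)·[0.4428·20.1925 + 0.5572·0.0000] = 8.9185
Node d (S = 35.05): V_d = e^(−0.0025)·[0.4428·0.0000 + 0.5572·0.0000] = 0.0000
Node 0 (S = 45): V_0 = e^(−0.0025)·[0.4428·8.9185 + 0.5572·0.0000] = 3.9390

$3.94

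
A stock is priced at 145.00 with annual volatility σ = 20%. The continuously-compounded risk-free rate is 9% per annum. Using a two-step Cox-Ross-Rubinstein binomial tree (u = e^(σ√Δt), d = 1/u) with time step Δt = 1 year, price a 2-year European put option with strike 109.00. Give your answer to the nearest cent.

0.98

CRR parameters: u = e^(σ√Δt) = e^(0.2·√1) = 1.2214, d = 1/u = 0.8187
Per-period rate: rΔt = 0.09·1 = 0.09, so R = e^0.09 = 1.0942
Risk-neutral probability p = (e^0.09 − 0.8187)/(1.2214 − 0.8187) = 0.2754/0.4027 = 0.6840
Terminal stock prices: S_uu = 216.3, S_ud = 145, S_dd = 97.2
Terminal payoffs (K − S): max(-107.3, 0) = 0, max(-36, 0) = 0, max(11.8, 0) = 11.8
Node u (S = 177.1): V_u = e^(−0.09)·[0.6840·0.0000 + 0.3160·0.0000] = 0.0000
Node d (S = 118.7): V_d = e^(−0.09)·[0.6840·0.0000 + 0.3160·11.8036] = 3.4085
Node 0 (S = 145): V_0 = e^(−0.09)·[0.6840·0.0000 + 0.3160·3.4085] = 0.9843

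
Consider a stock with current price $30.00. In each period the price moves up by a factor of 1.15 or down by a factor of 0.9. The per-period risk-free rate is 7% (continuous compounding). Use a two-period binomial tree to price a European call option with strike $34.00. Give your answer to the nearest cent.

Risk-neutral probability p = (e^0.07 − 0.9)/(1.15 − 0.9) = 0.1725/0.2500 = 0.6900
Terminal stock prices: S_uu = 39.67, S_ud = 31.05, S_dd = 24.3
Terminal payoffs (S − K): max(5.675, 0) = 5.675, max(-2.95, 0) = 0, max(-9.7, 0) = 0
Node u (S = 34.5): V_u = e^(−0.07)·[0.6900·5.6750 + 0.3100·0.0000] = 3.6512
Node d (S = 27): V_d = e^(−0.07)·[0.6900·0.0000 + 0.3100·0.0000] = 0.0000
Node 0 (S = 30): V_0 = e^(−0.07)·[0.6900·3.6512 + 0.3100·0.0000] = 2.3491

$2.35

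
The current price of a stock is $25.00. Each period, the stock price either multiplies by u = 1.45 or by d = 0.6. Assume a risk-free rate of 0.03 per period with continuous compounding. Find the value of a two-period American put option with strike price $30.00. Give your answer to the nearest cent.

Risk-neutral probability p = (e^0.03 − 0.6)/(1.45 − 0.6) = 0.4305/0.8500 = 0.5064
Terminal stock prices: S_uu = 52.56, S_ud = 21.75, S_dd = 9
Terminal payoffs (K − S): max(-22.56, 0) = 0, max(8.25, 0) = 8.25, max(21, 0) = 21
Node u (S = 36.25): continuation = e^(−0.03)·[0.5064·0.0000 + 0.4936·8.2500] = 3.9517; exercise value = 0.0000 ≤ continuation, so V_u = 3.9517
Node d (S = 15): continuation = e^(−0.03)·[0.5064·8.2500 + 0.4936·21.0000] = 14.1134; exercise value = 15.0000 > continuation, so V_d = 15.0000 (exercise)
Node 0 (S = 25): continuation = e^(−0.03)·[0.5064·3.9517 + 0.4936·15.0000] = 9.1270; exercise value = 5.0000 ≤ continuation, so V_0 = 9.1270

$9.13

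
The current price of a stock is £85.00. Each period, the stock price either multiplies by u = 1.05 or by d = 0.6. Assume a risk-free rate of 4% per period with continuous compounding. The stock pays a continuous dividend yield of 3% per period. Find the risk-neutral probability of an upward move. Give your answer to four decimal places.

Per-period risk-free factor R = e^0.04 = 1.0408; dividend-adjusted growth = e^(0.04−0.03) = 1.0101.
Risk-neutral probability p = (1.0101 − 0.6)/(1.05 − 0.6) = 0.4101/0.4500 = 0.9112

p = 0.9112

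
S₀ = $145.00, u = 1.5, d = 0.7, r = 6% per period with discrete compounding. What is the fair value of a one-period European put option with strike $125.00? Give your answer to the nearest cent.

$12.19

Risk-neutral probability p = (1 + 0.06 − 0.7)/(1.5 − 0.7) = 0.3600/0.8000 = 0.4500
Terminal stock prices: S_u = 217.5, S_d = 101.5
Terminal payoffs (K − S): max(-92.5, 0) = 0, max(23.5, 0) = 23.5
Node 0 (S = 145): V_0 = 1/1.06·[0.4500·0.0000 + 0.5500·23.5000] = 12.1934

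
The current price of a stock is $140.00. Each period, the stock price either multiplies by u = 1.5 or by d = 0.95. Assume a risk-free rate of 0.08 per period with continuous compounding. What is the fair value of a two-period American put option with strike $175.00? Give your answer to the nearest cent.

$35.00

Risk-neutral probability p = (e^0.08 − 0.95)/(1.5 − 0.95) = 0.1333/0.5500 = 0.2423
Terminal stock prices: S_uu = 315, S_ud = 199.5, S_dd = 126.3
Terminal payoffs (K − S): max(-140, 0) = 0, max(-24.5, 0) = 0, max(48.65, 0) = 48.65
Node u (S = 210): continuation = e^(−0.08)·[0.2423·0.0000 + 0.7577·0.0000] = 0.0000; exercise value = 0.0000 ≤ continuation, so V_u = 0.0000
Node d (S = 133): continuation = e^(−0.08)·[0.2423·0.0000 + 0.7577·48.6500] = 34.0262; exercise value = 42.0000 > continuation, so V_d = 42.0000 (exercise)
Node 0 (S = 140): continuation = e^(−0.08)·[0.2423·0.0000 + 0.7577·42.0000] = 29.3751; exercise value = 35.0000 > continuation, so V_0 = 35.0000 (exercise)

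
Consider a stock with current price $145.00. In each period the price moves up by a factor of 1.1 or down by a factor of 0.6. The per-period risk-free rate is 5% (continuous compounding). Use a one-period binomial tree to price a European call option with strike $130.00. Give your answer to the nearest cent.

Risk-neutral probability p = (e^0.05 − 0.6)/(1.1 − 0.6) = 0.4513/0.5000 = 0.9025
Terminal stock prices: S_u = 159.5, S_d = 87
Terminal payoffs (S − K): max(29.5, 0) = 29.5, max(-43, 0) = 0
Node 0 (S = 145): V_0 = e^(−0.05)·[0.9025·29.5000 + 0.0975·0.0000] = 25.3265

$25.33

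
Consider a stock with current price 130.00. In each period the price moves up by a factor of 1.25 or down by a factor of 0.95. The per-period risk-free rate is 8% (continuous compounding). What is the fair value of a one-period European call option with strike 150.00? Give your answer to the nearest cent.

5.13

Risk-neutral probability p = (e^0.08 − 0.95)/(1.25 − 0.95) = 0.1333/0.3000 = 0.4443
Terminal stock prices: S_u = 162.5, S_d = 123.5
Terminal payoffs (S − K): max(12.5, 0) = 12.5, max(-26.5, 0) = 0
Node 0 (S = 130): V_0 = e^(−0.08)·[0.4443·12.5000 + 0.5557·0.0000] = 5.1266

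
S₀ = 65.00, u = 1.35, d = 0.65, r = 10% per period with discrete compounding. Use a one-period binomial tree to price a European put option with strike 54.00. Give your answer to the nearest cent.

Risk-neutral probability p = (1 + 0.1 − 0.65)/(1.35 − 0.65) = 0.4500/0.7000 = 0.6429
Terminal stock prices: S_u = 87.75, S_d = 42.25
Terminal payoffs (K − S): max(-33.75, 0) = 0, max(11.75, 0) = 11.75
Node 0 (S = 65): V_0 = 1/1.1·[0.6429·0.0000 + 0.3571·11.7500] = 3.8149

3.81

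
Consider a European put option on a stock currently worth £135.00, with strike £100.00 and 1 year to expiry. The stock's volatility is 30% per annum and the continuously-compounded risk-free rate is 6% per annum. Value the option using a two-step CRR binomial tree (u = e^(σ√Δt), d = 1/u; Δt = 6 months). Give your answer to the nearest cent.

£2.55

CRR parameters: u = e^(σ√Δt) = e^(0.3·√0.5) = 1.2363, d = 1/u = 0.8089
Per-period rate: rΔt = 0.06·0.5 = 0.03, so R = e^0.03 = 1.0305
Risk-neutral probability p = (e^0.03 − 0.8089)/(1.2363 − 0.8089) = 0.2216/0.4275 = 0.5184
Terminal stock prices: S_uu = 206.3, S_ud = 135, S_dd = 88.32
Terminal payoffs (K − S): max(-106.3, 0) = 0, max(-35, 0) = 0, max(11.68, 0) = 11.68
Node u (S = 166.9): V_u = e^(−0.03)·[0.5184·0.0000 + 0.4816·0.0000] = 0.0000
Node d (S = 109.2): V_d = e^(−0.03)·[0.5184·0.0000 + 0.4816·11.6761] = 5.4569
Node 0 (S = 135): V_0 = e^(−0.03)·[0.5184·0.0000 + 0.4816·5.4569] = 2.5503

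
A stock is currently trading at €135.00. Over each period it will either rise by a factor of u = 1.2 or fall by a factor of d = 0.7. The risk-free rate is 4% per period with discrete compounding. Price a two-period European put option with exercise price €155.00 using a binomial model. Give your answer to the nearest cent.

Risk-neutral probability p = (1 + 0.04 − 0.7)/(1.2 − 0.7) = 0.3400/0.5000 = 0.6800
Terminal stock prices: S_uu = 194.4, S_ud = 113.4, S_dd = 66.15
Terminal payoffs (K − S): max(-39.4, 0) = 0, max(41.6, 0) = 41.6, max(88.85, 0) = 88.85
Node u (S = 162): V_u = 1/1.04·[0.6800·0.0000 + 0.3200·41.6000] = 12.8000
Node d (S = 94.5): V_d = 1/1.04·[0.6800·41.6000 + 0.3200·88.8500] = 54.5385
Node 0 (S = 135): V_0 = 1/1.04·[0.6800·12.8000 + 0.3200·54.5385] = 25.1503

€25.15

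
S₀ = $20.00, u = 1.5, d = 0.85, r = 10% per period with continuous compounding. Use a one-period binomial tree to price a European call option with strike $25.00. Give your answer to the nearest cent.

$1.78

Risk-neutral probability p = (e^0.1 − 0.85)/(1.5 − 0.85) = 0.2552/0.6500 = 0.3926
Terminal stock prices: S_u = 30, S_d = 17
Terminal payoffs (S − K): max(5, 0) = 5, max(-8, 0) = 0
Node 0 (S = 20): V_0 = e^(−0.1)·[0.3926·5.0000 + 0.6074·0.0000] = 1.7761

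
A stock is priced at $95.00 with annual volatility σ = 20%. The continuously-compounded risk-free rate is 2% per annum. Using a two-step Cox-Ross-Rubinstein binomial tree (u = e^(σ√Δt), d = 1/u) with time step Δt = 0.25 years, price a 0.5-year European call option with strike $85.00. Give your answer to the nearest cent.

$12.63

CRR parameters: u = e^(σ√Δt) = e^(0.2·√0.25) = 1.1052, d = 1/u = 0.9048
Per-period rate: rΔt = 0.02·0.25 = 0.005, so R = e^0.005 = 1.0050
Risk-neutral probability p = (e^0.005 − 0.9048)/(1.1052 − 0.9048) = 0.1002/0.2003 = 0.5000
Terminal stock prices: S_uu = 116, S_ud = 95, S_dd = 77.78
Terminal payoffs (S − K): max(31.03, 0) = 31.03, max(10, 0) = 10, max(-7.221, 0) = 0
Node u (S = 105): V_u = e^(−0.005)·[0.5000·31.0333 + 0.5000·10.0000] = 20.4152
Node d (S = 85.96): V_d = e^(−0.005)·[0.5000·10.0000 + 0.5000·0.0000] = 4.9755
Node 0 (S = 95): V_0 = e^(−0.005)·[0.5000·20.4152 + 0.5000·4.9755] = 12.6326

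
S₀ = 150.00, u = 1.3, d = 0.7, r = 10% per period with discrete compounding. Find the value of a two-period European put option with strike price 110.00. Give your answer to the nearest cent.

Risk-neutral probability p = (1 + 0.1 − 0.7)/(1.3 − 0.7) = 0.4000/0.6000 = 0.6667
Terminal stock prices: S_uu = 253.5, S_ud = 136.5, S_dd = 73.5
Terminal payoffs (K − S): max(-143.5, 0) = 0, max(-26.5, 0) = 0, max(36.5, 0) = 36.5
Node u (S = 195): V_u = 1/1.1·[0.6667·0.0000 + 0.3333·0.0000] = 0.0000
Node d (S = 105): V_d = 1/1.1·[0.6667·0.0000 + 0.3333·36.5000] = 11.0606
Node 0 (S = 150): V_0 = 1/1.1·[0.6667·0.0000 + 0.3333·11.0606] = 3.3517

3.35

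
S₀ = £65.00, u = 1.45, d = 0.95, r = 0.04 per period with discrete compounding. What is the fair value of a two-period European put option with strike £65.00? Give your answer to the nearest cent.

Risk-neutral probability p = (1 + 0.04 − 0.95)/(1.45 − 0.95) = 0.0900/0.5000 = 0.1800
Terminal stock prices: S_uu = 136.7, S_ud = 89.54, S_dd = 58.66
Terminal payoffs (K − S): max(-71.66, 0) = 0, max(-24.54, 0) = 0, max(6.337, 0) = 6.337
Node u (S = 94.25): V_u = 1/1.04·[0.1800·0.0000 + 0.8200·0.0000] = 0.0000
Node d (S = 61.75): V_d = 1/1.04·[0.1800·0.0000 + 0.8200·6.3375] = 4.9969
Node 0 (S = 65): V_0 = 1/1.04·[0.1800·0.0000 + 0.8200·4.9969] = 3.9398

£3.94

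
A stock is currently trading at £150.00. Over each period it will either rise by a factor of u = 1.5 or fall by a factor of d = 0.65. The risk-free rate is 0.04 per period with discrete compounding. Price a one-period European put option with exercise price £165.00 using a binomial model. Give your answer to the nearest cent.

£35.12

Risk-neutral probability p = (1 + 0.04 − 0.65)/(1.5 − 0.65) = 0.3900/0.8500 = 0.4588
Terminal stock prices: S_u = 225, S_d = 97.5
Terminal payoffs (K − S): max(-60, 0) = 0, max(67.5, 0) = 67.5
Node 0 (S = 150): V_0 = 1/1.04·[0.4588·0.0000 + 0.5412·67.5000] = 35.1244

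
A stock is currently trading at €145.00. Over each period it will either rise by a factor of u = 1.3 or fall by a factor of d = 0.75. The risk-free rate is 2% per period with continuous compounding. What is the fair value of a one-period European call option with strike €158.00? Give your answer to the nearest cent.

€14.69

Risk-neutral probability p = (e^0.02 − 0.75)/(1.3 − 0.75) = 0.2702/0.5500 = 0.4913
Terminal stock prices: S_u = 188.5, S_d = 108.8
Terminal payoffs (S − K): max(30.5, 0) = 30.5, max(-49.25, 0) = 0
Node 0 (S = 145): V_0 = e^(−0.02)·[0.4913·30.5000 + 0.5087·0.0000] = 14.6872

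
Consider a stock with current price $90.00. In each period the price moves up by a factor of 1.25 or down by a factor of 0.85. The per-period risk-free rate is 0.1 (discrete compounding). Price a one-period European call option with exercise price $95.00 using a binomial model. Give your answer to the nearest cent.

Risk-neutral probability p = (1 + 0.1 − 0.85)/(1.25 − 0.85) = 0.2500/0.4000 = 0.6250
Terminal stock prices: S_u = 112.5, S_d = 76.5
Terminal payoffs (S − K): max(17.5, 0) = 17.5, max(-18.5, 0) = 0
Node 0 (S = 90): V_0 = 1/1.1·[0.6250·17.5000 + 0.3750·0.0000] = 9.9432

$9.94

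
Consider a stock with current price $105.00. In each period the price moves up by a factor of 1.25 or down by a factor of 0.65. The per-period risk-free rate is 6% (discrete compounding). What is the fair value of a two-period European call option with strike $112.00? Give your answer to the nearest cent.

$21.64

Risk-neutral probability p = (1 + 0.06 − 0.65)/(1.25 − 0.65) = 0.4100/0.6000 = 0.6833
Terminal stock prices: S_uu = 164.1, S_ud = 85.31, S_dd = 44.36
Terminal payoffs (S − K): max(52.06, 0) = 52.06, max(-26.69, 0) = 0, max(-67.64, 0) = 0
Node u (S = 131.2): V_u = 1/1.06·[0.6833·52.0625 + 0.3167·0.0000] = 33.5623
Node d (S = 68.25): V_d = 1/1.06·[0.6833·0.0000 + 0.3167·0.0000] = 0.0000
Node 0 (S = 105): V_0 = 1/1.06·[0.6833·33.5623 + 0.3167·0.0000] = 21.6361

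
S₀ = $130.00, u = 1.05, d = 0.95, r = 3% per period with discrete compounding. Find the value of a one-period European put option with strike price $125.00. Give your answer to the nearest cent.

$0.29

Risk-neutral probability p = (1 + 0.03 − 0.95)/(1.05 − 0.95) = 0.0800/0.1000 = 0.8000
Terminal stock prices: S_u = 136.5, S_d = 123.5
Terminal payoffs (K − S): max(-11.5, 0) = 0, max(1.5, 0) = 1.5
Node 0 (S = 130): V_0 = 1/1.03·[0.8000·0.0000 + 0.2000·1.5000] = 0.2913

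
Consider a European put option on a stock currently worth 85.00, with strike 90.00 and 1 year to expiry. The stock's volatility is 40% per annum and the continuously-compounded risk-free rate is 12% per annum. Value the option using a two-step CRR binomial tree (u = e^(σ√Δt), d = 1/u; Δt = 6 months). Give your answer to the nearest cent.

10.12

CRR parameters: u = e^(σ√Δt) = e^(0.4·√0.5) = 1.3269, d = 1/u = 0.7536
Per-period rate: rΔt = 0.12·0.5 = 0.06, so R = e^0.06 = 1.0618
Risk-neutral probability p = (e^0.06 − 0.7536)/(1.3269 − 0.7536) = 0.3082/0.5733 = 0.5376
Terminal stock prices: S_uu = 149.7, S_ud = 85, S_dd = 48.28
Terminal payoffs (K − S): max(-59.66, 0) = 0, max(5, 0) = 5, max(41.72, 0) = 41.72
Node u (S = 112.8): V_u = e^(−0.06)·[0.5376·0.0000 + 0.4624·5.0000] = 2.1772
Node d (S = 64.06): V_d = e^(−0.06)·[0.5376·5.0000 + 0.4624·41.7225] = 20.6996
Node 0 (S = 85): V_0 = e^(−0.06)·[0.5376·2.1772 + 0.4624·20.6996] = 10.1159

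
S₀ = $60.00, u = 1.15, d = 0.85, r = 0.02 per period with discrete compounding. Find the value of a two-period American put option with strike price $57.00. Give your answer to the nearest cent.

Risk-neutral probability p = (1 + 0.02 − 0.85)/(1.15 − 0.85) = 0.1700/0.3000 = 0.5667
Terminal stock prices: S_uu = 79.35, S_ud = 58.65, S_dd = 43.35
Terminal payoffs (K − S): max(-22.35, 0) = 0, max(-1.65, 0) = 0, max(13.65, 0) = 13.65
Node u (S = 69): continuation = 1/1.02·[0.5667·0.0000 + 0.4333·0.0000] = 0.0000; exercise value = 0.0000 ≤ continuation, so V_u = 0.0000
Node d (S = 51): continuation = 1/1.02·[0.5667·0.0000 + 0.4333·13.6500] = 5.7990; exercise value = 6.0000 > continuation, so V_d = 6.0000 (exercise)
Node 0 (S = 60): continuation = 1/1.02·[0.5667·0.0000 + 0.4333·6.0000] = 2.5490; exercise value = 0.0000 ≤ continuation, so V_0 = 2.5490

$2.55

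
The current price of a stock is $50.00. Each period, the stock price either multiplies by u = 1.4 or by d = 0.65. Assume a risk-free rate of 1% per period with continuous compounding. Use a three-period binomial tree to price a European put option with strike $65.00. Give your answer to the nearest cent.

$20.83

Risk-neutral probability p = (e^0.01 − 0.65)/(1.4 − 0.65) = 0.3601/0.7500 = 0.4801
Terminal stock prices: S_uuu = 137.2, S_uud = 63.7, S_udd = 29.58, S_ddd = 13.73
Terminal payoffs (K − S): max(-72.2, 0) = 0, max(1.3, 0) = 1.3, max(35.42, 0) = 35.42, max(51.27, 0) = 51.27
Node uu (S = 98): V_uu = e^(−0.01)·[0.4801·0.0000 + 0.5199·1.3000] = 0.6692
Node ud (S = 45.5): V_ud = e^(−0.01)·[0.4801·1.3000 + 0.5199·35.4250] = 18.8532
Node dd (S = 21.13): V_dd = e^(−0.01)·[0.4801·35.4250 + 0.5199·51.2687] = 43.2282
Node u (S = 70): V_u = e^(−0.01)·[0.4801·0.6692 + 0.5199·18.8532] = 10.0229
Node d (S = 32.5): V_d = e^(−0.01)·[0.4801·18.8532 + 0.5199·43.2282] = 31.2129
Node 0 (S = 50): V_0 = e^(−0.01)·[0.4801·10.0229 + 0.5199·31.2129] = 20.8310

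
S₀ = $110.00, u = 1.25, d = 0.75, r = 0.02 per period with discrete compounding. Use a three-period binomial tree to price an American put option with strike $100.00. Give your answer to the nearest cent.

$12.63

Risk-neutral probability p = (1 + 0.02 − 0.75)/(1.25 − 0.75) = 0.2700/0.5000 = 0.5400
Terminal stock prices: S_uuu = 214.8, S_uud = 128.9, S_udd = 77.34, S_ddd = 46.41
Terminal payoffs (K − S): max(-114.8, 0) = 0, max(-28.91, 0) = 0, max(22.66, 0) = 22.66, max(53.59, 0) = 53.59
Node uu (S = 171.9): continuation = 1/1.02·[0.5400·0.0000 + 0.4600·0.0000] = 0.0000; exercise value = 0.0000 ≤ continuation, so V_uu = 0.0000
Node ud (S = 103.1): continuation = 1/1.02·[0.5400·0.0000 + 0.4600·22.6562] = 10.2175; exercise value = 0.0000 ≤ continuation, so V_ud = 10.2175
Node dd (S = 61.88): continuation = 1/1.02·[0.5400·22.6562 + 0.4600·53.5938] = 36.1642; exercise value = 38.1250 > continuation, so V_dd = 38.1250 (exercise)
Node u (S = 137.5): continuation = 1/1.02·[0.5400·0.0000 + 0.4600·10.2175] = 4.6079; exercise value = 0.0000 ≤ continuation, so V_u = 4.6079
Node d (S = 82.5): continuation = 1/1.02·[0.5400·10.2175 + 0.4600·38.1250] = 22.6029; exercise value = 17.5000 ≤ continuation, so V_d = 22.6029
Node 0 (S = 110): continuation = 1/1.02·[0.5400·4.6079 + 0.4600·22.6029] = 12.6329; exercise value = 0.0000 ≤ continuation, so V_0 = 12.6329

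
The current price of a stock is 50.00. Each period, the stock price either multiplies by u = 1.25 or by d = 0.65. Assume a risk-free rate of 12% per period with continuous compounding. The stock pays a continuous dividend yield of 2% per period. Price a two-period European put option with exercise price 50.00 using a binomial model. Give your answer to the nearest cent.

Per-period risk-free factor R = e^0.12 = 1.1275; dividend-adjusted growth = e^(0.12−0.02) = 1.1052.
Risk-neutral probability p = (1.1052 − 0.65)/(1.25 − 0.65) = 0.4552/0.6000 = 0.7586
Terminal stock prices: S_uu = 78.12, S_ud = 40.62, S_dd = 21.13
Terminal payoffs (K − S): max(-28.12, 0) = 0, max(9.375, 0) = 9.375, max(28.87, 0) = 28.87
Node u (S = 62.5): V_u = e^(−0.12)·[0.7586·0.0000 + 0.2414·9.3750] = 2.0071
Node d (S = 32.5): V_d = e^(−0.12)·[0.7586·9.3750 + 0.2414·28.8750] = 12.4896
Node 0 (S = 50): V_0 = e^(−0.12)·[0.7586·2.0071 + 0.2414·12.4896] = 4.0243

4.02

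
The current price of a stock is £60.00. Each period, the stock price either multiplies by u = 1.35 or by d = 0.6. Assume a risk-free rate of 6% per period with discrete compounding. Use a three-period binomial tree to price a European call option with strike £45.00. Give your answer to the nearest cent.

£27.43

Risk-neutral probability p = (1 + 0.06 − 0.6)/(1.35 − 0.6) = 0.4600/0.7500 = 0.6133
Terminal stock prices: S_uuu = 147.6, S_uud = 65.61, S_udd = 29.16, S_ddd = 12.96
Terminal payoffs (S − K): max(102.6, 0) = 102.6, max(20.61, 0) = 20.61, max(-15.84, 0) = 0, max(-32.04, 0) = 0
Node uu (S = 109.4): V_uu = 1/1.06·[0.6133·102.6225 + 0.3867·20.6100] = 66.8972
Node ud (S = 48.6): V_ud = 1/1.06·[0.6133·20.6100 + 0.3867·0.0000] = 11.9253
Node dd (S = 21.6): V_dd = 1/1.06·[0.6133·0.0000 + 0.3867·0.0000] = 0.0000
Node u (S = 81): V_u = 1/1.06·[0.6133·66.8972 + 0.3867·11.9253] = 43.0579
Node d (S = 36): V_d = 1/1.06·[0.6133·11.9253 + 0.3867·0.0000] = 6.9002
Node 0 (S = 60): V_0 = 1/1.06·[0.6133·43.0579 + 0.3867·6.9002] = 27.4310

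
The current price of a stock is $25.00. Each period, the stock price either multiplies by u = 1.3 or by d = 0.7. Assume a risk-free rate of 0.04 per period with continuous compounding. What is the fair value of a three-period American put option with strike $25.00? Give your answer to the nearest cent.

Risk-neutral probability p = (e^0.04 − 0.7)/(1.3 − 0.7) = 0.3408/0.6000 = 0.5680
Terminal stock prices: S_uuu = 54.93, S_uud = 29.58, S_udd = 15.92, S_ddd = 8.575
Terminal payoffs (K − S): max(-29.93, 0) = 0, max(-4.575, 0) = 0, max(9.075, 0) = 9.075, max(16.43, 0) = 16.43
Node uu (S = 42.25): continuation = e^(−0.04)·[0.5680·0.0000 + 0.4320·0.0000] = 0.0000; exercise value = 0.0000 ≤ continuation, so V_uu = 0.0000
Node ud (S = 22.75): continuation = e^(−0.04)·[0.5680·0.0000 + 0.4320·9.0750] = 3.7665; exercise value = 2.2500 ≤ continuation, so V_ud = 3.7665
Node dd (S = 12.25): continuation = e^(−0.04)·[0.5680·9.0750 + 0.4320·16.4250] = 11.7697; exercise value = 12.7500 > continuation, so V_dd = 12.7500 (exercise)
Node u (S = 32.5): continuation = e^(−0.04)·[0.5680·0.0000 + 0.4320·3.7665] = 1.5633; exercise value = 0.0000 ≤ continuation, so V_u = 1.5633
Node d (S = 17.5): continuation = e^(−0.04)·[0.5680·3.7665 + 0.4320·12.7500] = 7.3474; exercise value = 7.5000 > continuation, so V_d = 7.5000 (exercise)
Node 0 (S = 25): continuation = e^(−0.04)·[0.5680·1.5633 + 0.4320·7.5000] = 3.9660; exercise value = 0.0000 ≤ continuation, so V_0 = 3.9660

$3.97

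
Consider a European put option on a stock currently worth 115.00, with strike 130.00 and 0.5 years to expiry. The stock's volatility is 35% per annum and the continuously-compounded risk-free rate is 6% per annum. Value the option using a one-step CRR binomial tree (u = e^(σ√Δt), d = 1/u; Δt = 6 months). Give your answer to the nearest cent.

CRR parameters: u = e^(σ√Δt) = e^(0.35·√0.5) = 1.2808, d = 1/u = 0.7808
Per-period rate: rΔt = 0.06·0.5 = 0.03, so R = e^0.03 = 1.0305
Risk-neutral probability p = (e^0.03 − 0.7808)/(1.2808 − 0.7808) = 0.2497/0.5000 = 0.4993
Terminal stock prices: S_u = 147.3, S_d = 89.79
Terminal payoffs (K − S): max(-17.29, 0) = 0, max(40.21, 0) = 40.21
Node 0 (S = 115): V_0 = e^(−0.03)·[0.4993·0.0000 + 0.5007·40.2126] = 19.5376

19.54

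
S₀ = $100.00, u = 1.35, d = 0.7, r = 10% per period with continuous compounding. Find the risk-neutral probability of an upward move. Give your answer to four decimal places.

Risk-neutral probability p = (e^0.1 − 0.7)/(1.35 − 0.7) = 0.4052/0.6500 = 0.6233

p = 0.6233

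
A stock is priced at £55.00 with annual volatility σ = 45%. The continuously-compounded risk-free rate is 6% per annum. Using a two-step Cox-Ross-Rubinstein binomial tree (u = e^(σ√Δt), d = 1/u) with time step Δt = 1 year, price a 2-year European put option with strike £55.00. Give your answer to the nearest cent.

£8.57

CRR parameters: u = e^(σ√Δt) = e^(0.45·√1) = 1.5683, d = 1/u = 0.6376
Per-period rate: rΔt = 0.06·1 = 0.06, so R = e^0.06 = 1.0618
Risk-neutral probability p = (e^0.06 − 0.6376)/(1.5683 − 0.6376) = 0.4242/0.9307 = 0.4558
Terminal stock prices: S_uu = 135.3, S_ud = 55, S_dd = 22.36
Terminal payoffs (K − S): max(-80.28, 0) = 0, max(0, 0) = 0, max(32.64, 0) = 32.64
Node u (S = 86.26): V_u = e^(−0.06)·[0.4558·0.0000 + 0.5442·0.0000] = 0.0000
Node d (S = 35.07): V_d = e^(−0.06)·[0.4558·0.0000 + 0.5442·32.6387] = 16.7275
Node 0 (S = 55): V_0 = e^(−0.06)·[0.4558·0.0000 + 0.5442·16.7275] = 8.5729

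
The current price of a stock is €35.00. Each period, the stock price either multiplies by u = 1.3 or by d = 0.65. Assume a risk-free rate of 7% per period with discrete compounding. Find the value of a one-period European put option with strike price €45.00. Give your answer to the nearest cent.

€7.36

Risk-neutral probability p = (1 + 0.07 − 0.65)/(1.3 − 0.65) = 0.4200/0.6500 = 0.6462
Terminal stock prices: S_u = 45.5, S_d = 22.75
Terminal payoffs (K − S): max(-0.5, 0) = 0, max(22.25, 0) = 22.25
Node 0 (S = 35): V_0 = 1/1.07·[0.6462·0.0000 + 0.3538·22.2500] = 7.3580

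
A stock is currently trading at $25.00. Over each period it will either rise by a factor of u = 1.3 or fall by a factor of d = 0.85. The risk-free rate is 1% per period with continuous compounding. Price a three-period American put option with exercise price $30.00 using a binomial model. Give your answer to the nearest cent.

$6.73

Risk-neutral probability p = (e^0.01 − 0.85)/(1.3 − 0.85) = 0.1601/0.4500 = 0.3557
Terminal stock prices: S_uuu = 54.93, S_uud = 35.91, S_udd = 23.48, S_ddd = 15.35
Terminal payoffs (K − S): max(-24.93, 0) = 0, max(-5.913, 0) = 0, max(6.519, 0) = 6.519, max(14.65, 0) = 14.65
Node uu (S = 42.25): continuation = e^(−0.01)·[0.3557·0.0000 + 0.6443·0.0000] = 0.0000; exercise value = 0.0000 ≤ continuation, so V_uu = 0.0000
Node ud (S = 27.62): continuation = e^(−0.01)·[0.3557·0.0000 + 0.6443·6.5188] = 4.1585; exercise value = 2.3750 ≤ continuation, so V_ud = 4.1585
Node dd (S = 18.06): continuation = e^(−0.01)·[0.3557·6.5188 + 0.6443·14.6469] = 11.6390; exercise value = 11.9375 > continuation, so V_dd = 11.9375 (exercise)
Node u (S = 32.5): continuation = e^(−0.01)·[0.3557·0.0000 + 0.6443·4.1585] = 2.6528; exercise value = 0.0000 ≤ continuation, so V_u = 2.6528
Node d (S = 21.25): continuation = e^(−0.01)·[0.3557·4.1585 + 0.6443·11.9375] = 9.0795; exercise value = 8.7500 ≤ continuation, so V_d = 9.0795
Node 0 (S = 25): continuation = e^(−0.01)·[0.3557·2.6528 + 0.6443·9.0795] = 6.7261; exercise value = 5.0000 ≤ continuation, so V_0 = 6.7261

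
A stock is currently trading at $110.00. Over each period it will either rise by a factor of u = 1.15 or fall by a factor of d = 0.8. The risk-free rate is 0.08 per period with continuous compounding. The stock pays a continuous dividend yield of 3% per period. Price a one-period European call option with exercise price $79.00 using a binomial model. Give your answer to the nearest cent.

$33.82

Per-period risk-free factor R = e^0.08 = 1.0833; dividend-adjusted growth = e^(0.08−0.03) = 1.0513.
Risk-neutral probability p = (1.0513 − 0.8)/(1.15 − 0.8) = 0.2513/0.3500 = 0.7179
Terminal stock prices: S_u = 126.5, S_d = 88
Terminal payoffs (S − K): max(47.5, 0) = 47.5, max(9, 0) = 9
Node 0 (S = 110): V_0 = e^(−0.08)·[0.7179·47.5000 + 0.2821·9.0000] = 33.8228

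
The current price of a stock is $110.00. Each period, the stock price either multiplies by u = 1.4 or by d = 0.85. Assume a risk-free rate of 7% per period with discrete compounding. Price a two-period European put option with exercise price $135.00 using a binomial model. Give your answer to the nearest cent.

$19.18

Risk-neutral probability p = (1 + 0.07 − 0.85)/(1.4 − 0.85) = 0.2200/0.5500 = 0.4000
Terminal stock prices: S_uu = 215.6, S_ud = 130.9, S_dd = 79.47
Terminal payoffs (K − S): max(-80.6, 0) = 0, max(4.1, 0) = 4.1, max(55.53, 0) = 55.53
Node u (S = 154): V_u = 1/1.07·[0.4000·0.0000 + 0.6000·4.1000] = 2.2991
Node d (S = 93.5): V_d = 1/1.07·[0.4000·4.1000 + 0.6000·55.5250] = 32.6682
Node 0 (S = 110): V_0 = 1/1.07·[0.4000·2.2991 + 0.6000·32.6682] = 19.1781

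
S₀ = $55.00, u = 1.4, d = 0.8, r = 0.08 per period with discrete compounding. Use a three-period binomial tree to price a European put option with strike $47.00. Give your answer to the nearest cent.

$2.27

Risk-neutral probability p = (1 + 0.08 − 0.8)/(1.4 − 0.8) = 0.2800/0.6000 = 0.4667
Terminal stock prices: S_uuu = 150.9, S_uud = 86.24, S_udd = 49.28, S_ddd = 28.16
Terminal payoffs (K − S): max(-103.9, 0) = 0, max(-39.24, 0) = 0, max(-2.28, 0) = 0, max(18.84, 0) = 18.84
Node uu (S = 107.8): V_uu = 1/1.08·[0.4667·0.0000 + 0.5333·0.0000] = 0.0000
Node ud (S = 61.6): V_ud = 1/1.08·[0.4667·0.0000 + 0.5333·0.0000] = 0.0000
Node dd (S = 35.2): V_dd = 1/1.08·[0.4667·0.0000 + 0.5333·18.8400] = 9.3037
Node u (S = 77): V_u = 1/1.08·[0.4667·0.0000 + 0.5333·0.0000] = 0.0000
Node d (S = 44): V_d = 1/1.08·[0.4667·0.0000 + 0.5333·9.3037] = 4.5944
Node 0 (S = 55): V_0 = 1/1.08·[0.4667·0.0000 + 0.5333·4.5944] = 2.2689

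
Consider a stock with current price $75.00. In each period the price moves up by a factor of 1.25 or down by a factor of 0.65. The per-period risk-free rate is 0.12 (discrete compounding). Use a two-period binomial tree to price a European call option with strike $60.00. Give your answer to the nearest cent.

$28.23

Risk-neutral probability p = (1 + 0.12 − 0.65)/(1.25 − 0.65) = 0.4700/0.6000 = 0.7833
Terminal stock prices: S_uu = 117.2, S_ud = 60.94, S_dd = 31.69
Terminal payoffs (S − K): max(57.19, 0) = 57.19, max(0.9375, 0) = 0.9375, max(-28.31, 0) = 0
Node u (S = 93.75): V_u = 1/1.12·[0.7833·57.1875 + 0.2167·0.9375] = 40.1786
Node d (S = 48.75): V_d = 1/1.12·[0.7833·0.9375 + 0.2167·0.0000] = 0.6557
Node 0 (S = 75): V_0 = 1/1.12·[0.7833·40.1786 + 0.2167·0.6557] = 28.2279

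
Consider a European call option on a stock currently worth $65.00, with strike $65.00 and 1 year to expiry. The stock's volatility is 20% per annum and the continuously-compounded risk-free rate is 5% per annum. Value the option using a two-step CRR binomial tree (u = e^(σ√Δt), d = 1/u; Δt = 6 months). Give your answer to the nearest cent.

CRR parameters: u = e^(σ√Δt) = e^(0.2·√0.5) = 1.1519, d = 1/u = 0.8681
Per-period rate: rΔt = 0.05·0.5 = 0.025, so R = e^0.025 = 1.0253
Risk-neutral probability p = (e^0.025 − 0.8681)/(1.1519 − 0.8681) = 0.1572/0.2838 = 0.5539
Terminal stock prices: S_uu = 86.25, S_ud = 65, S_dd = 48.99
Terminal payoffs (S − K): max(21.25, 0) = 21.25, max(0, 0) = 0, max(-16.01, 0) = 0
Node u (S = 74.87): V_u = e^(−0.025)·[0.5539·21.2483 + 0.4461·0.0000] = 11.4790
Node d (S = 56.43): V_d = e^(−0.025)·[0.5539·0.0000 + 0.4461·0.0000] = 0.0000
Node 0 (S = 65): V_0 = e^(−0.025)·[0.5539·11.4790 + 0.4461·0.0000] = 6.2013

$6.20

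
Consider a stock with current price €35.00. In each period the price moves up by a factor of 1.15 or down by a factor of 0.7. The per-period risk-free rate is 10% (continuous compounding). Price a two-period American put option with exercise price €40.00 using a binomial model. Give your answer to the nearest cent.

Risk-neutral probability p = (e^0.1 − 0.7)/(1.15 − 0.7) = 0.4052/0.4500 = 0.9004
Terminal stock prices: S_uu = 46.29, S_ud = 28.17, S_dd = 17.15
Terminal payoffs (K − S): max(-6.287, 0) = 0, max(11.83, 0) = 11.83, max(22.85, 0) = 22.85
Node u (S = 40.25): continuation = e^(−0.1)·[0.9004·0.0000 + 0.0996·11.8250] = 1.0659; exercise value = 0.0000 ≤ continuation, so V_u = 1.0659
Node d (S = 24.5): continuation = e^(−0.1)·[0.9004·11.8250 + 0.0996·22.8500] = 11.6935; exercise value = 15.5000 > continuation, so V_d = 15.5000 (exercise)
Node 0 (S = 35): continuation = e^(−0.1)·[0.9004·1.0659 + 0.0996·15.5000] = 2.2656; exercise value = 5.0000 > continuation, so V_0 = 5.0000 (exercise)

€5.00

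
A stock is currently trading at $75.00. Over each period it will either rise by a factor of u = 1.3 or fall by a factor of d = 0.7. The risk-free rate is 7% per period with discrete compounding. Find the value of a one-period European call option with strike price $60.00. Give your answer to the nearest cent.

$21.61

Risk-neutral probability p = (1 + 0.07 − 0.7)/(1.3 − 0.7) = 0.3700/0.6000 = 0.6167
Terminal stock prices: S_u = 97.5, S_d = 52.5
Terminal payoffs (S − K): max(37.5, 0) = 37.5, max(-7.5, 0) = 0
Node 0 (S = 75): V_0 = 1/1.07·[0.6167·37.5000 + 0.3833·0.0000] = 21.6121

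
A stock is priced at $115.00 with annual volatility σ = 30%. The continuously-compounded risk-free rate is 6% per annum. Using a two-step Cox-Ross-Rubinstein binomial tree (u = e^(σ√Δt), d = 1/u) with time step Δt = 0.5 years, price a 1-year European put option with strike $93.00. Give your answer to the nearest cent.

$3.88

CRR parameters: u = e^(σ√Δt) = e^(0.3·√0.5) = 1.2363, d = 1/u = 0.8089
Per-period rate: rΔt = 0.06·0.5 = 0.03, so R = e^0.03 = 1.0305
Risk-neutral probability p = (e^0.03 − 0.8089)/(1.2363 − 0.8089) = 0.2216/0.4275 = 0.5184
Terminal stock prices: S_uu = 175.8, S_ud = 115, S_dd = 75.24
Terminal payoffs (K − S): max(-82.77, 0) = 0, max(-22, 0) = 0, max(17.76, 0) = 17.76
Node u (S = 142.2): V_u = e^(−0.03)·[0.5184·0.0000 + 0.4816·0.0000] = 0.0000
Node d (S = 93.02): V_d = e^(−0.03)·[0.5184·0.0000 + 0.4816·17.7611] = 8.3008
Node 0 (S = 115): V_0 = e^(−0.03)·[0.5184·0.0000 + 0.4816·8.3008] = 3.8794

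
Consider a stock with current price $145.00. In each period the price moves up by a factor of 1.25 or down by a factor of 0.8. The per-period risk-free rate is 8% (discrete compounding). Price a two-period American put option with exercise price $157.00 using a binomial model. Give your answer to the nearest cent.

$16.76

Risk-neutral probability p = (1 + 0.08 − 0.8)/(1.25 − 0.8) = 0.2800/0.4500 = 0.6222
Terminal stock prices: S_uu = 226.6, S_ud = 145, S_dd = 92.8
Terminal payoffs (K − S): max(-69.56, 0) = 0, max(12, 0) = 12, max(64.2, 0) = 64.2
Node u (S = 181.2): continuation = 1/1.08·[0.6222·0.0000 + 0.3778·12.0000] = 4.1975; exercise value = 0.0000 ≤ continuation, so V_u = 4.1975
Node d (S = 116): continuation = 1/1.08·[0.6222·12.0000 + 0.3778·64.2000] = 29.3704; exercise value = 41.0000 > continuation, so V_d = 41.0000 (exercise)
Node 0 (S = 145): continuation = 1/1.08·[0.6222·4.1975 + 0.3778·41.0000] = 16.7599; exercise value = 12.0000 ≤ continuation, so V_0 = 16.7599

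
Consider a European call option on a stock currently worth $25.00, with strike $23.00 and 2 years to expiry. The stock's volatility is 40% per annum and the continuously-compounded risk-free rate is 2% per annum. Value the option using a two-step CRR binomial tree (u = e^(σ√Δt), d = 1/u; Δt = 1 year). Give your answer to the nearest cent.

CRR parameters: u = e^(σ√Δt) = e^(0.4·√1) = 1.4918, d = 1/u = 0.6703
Per-period rate: rΔt = 0.02·1 = 0.02, so R = e^0.02 = 1.0202
Risk-neutral probability p = (e^0.02 − 0.6703)/(1.4918 − 0.6703) = 0.3499/0.8215 = 0.4259
Terminal stock prices: S_uu = 55.64, S_ud = 25, S_dd = 11.23
Terminal payoffs (S − K): max(32.64, 0) = 32.64, max(2, 0) = 2, max(-11.77, 0) = 0
Node u (S = 37.3): V_u = e^(−0.02)·[0.4259·32.6385 + 0.5741·2.0000] = 14.7510
Node d (S = 16.76): V_d = e^(−0.02)·[0.4259·2.0000 + 0.5741·0.0000] = 0.8349
Node 0 (S = 25): V_0 = e^(−0.02)·[0.4259·14.7510 + 0.5741·0.8349] = 6.6280

$6.63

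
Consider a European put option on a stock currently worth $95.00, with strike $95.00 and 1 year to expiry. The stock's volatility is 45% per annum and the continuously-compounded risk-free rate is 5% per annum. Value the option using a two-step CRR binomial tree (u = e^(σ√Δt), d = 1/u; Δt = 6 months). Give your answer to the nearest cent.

$12.40

CRR parameters: u = e^(σ√Δt) = e^(0.45·√0.5) = 1.3746, d = 1/u = 0.7275
Per-period rate: rΔt = 0.05·0.5 = 0.025, so R = e^0.025 = 1.0253
Risk-neutral probability p = (e^0.025 − 0.7275)/(1.3746 − 0.7275) = 0.2979/0.6472 = 0.4602
Terminal stock prices: S_uu = 179.5, S_ud = 95, S_dd = 50.27
Terminal payoffs (K − S): max(-84.52, 0) = 0, max(0, 0) = 0, max(44.73, 0) = 44.73
Node u (S = 130.6): V_u = e^(−0.025)·[0.4602·0.0000 + 0.5398·0.0000] = 0.0000
Node d (S = 69.11): V_d = e^(−0.025)·[0.4602·0.0000 + 0.5398·44.7264] = 23.5459
Node 0 (S = 95): V_0 = e^(−0.025)·[0.4602·0.0000 + 0.5398·23.5459] = 12.3955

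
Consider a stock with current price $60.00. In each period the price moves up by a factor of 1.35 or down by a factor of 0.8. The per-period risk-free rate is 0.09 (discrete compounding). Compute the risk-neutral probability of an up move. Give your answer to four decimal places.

p = 0.5273

Risk-neutral probability p = (1 + 0.09 − 0.8)/(1.35 − 0.8) = 0.2900/0.5500 = 0.5273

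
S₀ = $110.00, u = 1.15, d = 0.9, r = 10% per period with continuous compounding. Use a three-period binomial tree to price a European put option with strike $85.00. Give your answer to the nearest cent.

$0.02

Risk-neutral probability p = (e^0.1 − 0.9)/(1.15 − 0.9) = 0.2052/0.2500 = 0.8207
Terminal stock prices: S_uuu = 167.3, S_uud = 130.9, S_udd = 102.5, S_ddd = 80.19
Terminal payoffs (K − S): max(-82.3, 0) = 0, max(-45.93, 0) = 0, max(-17.46, 0) = 0, max(4.81, 0) = 4.81
Node uu (S = 145.5): V_uu = e^(−0.1)·[0.8207·0.0000 + 0.1793·0.0000] = 0.0000
Node ud (S = 113.8): V_ud = e^(−0.1)·[0.8207·0.0000 + 0.1793·0.0000] = 0.0000
Node dd (S = 89.1): V_dd = e^(−0.1)·[0.8207·0.0000 + 0.1793·4.8100] = 0.7804
Node u (S = 126.5): V_u = e^(−0.1)·[0.8207·0.0000 + 0.1793·0.0000] = 0.0000
Node d (S = 99): V_d = e^(−0.1)·[0.8207·0.0000 + 0.1793·0.7804] = 0.1266
Node 0 (S = 110): V_0 = e^(−0.1)·[0.8207·0.0000 + 0.1793·0.1266] = 0.0205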